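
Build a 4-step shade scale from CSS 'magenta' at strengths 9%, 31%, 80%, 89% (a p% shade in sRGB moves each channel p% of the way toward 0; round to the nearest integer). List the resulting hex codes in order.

#e800e8, #b000b0, #330033, #1c001c

CSS magenta is rgb(255, 0, 255).
9%: (255 − 22.95 = 232.05→232, 0→0, 255 − 22.95 = 232.05→232) → #e800e8
31%: (255 − 79.05 = 175.95→176, 0→0, 255 − 79.05 = 175.95→176) → #b000b0
80%: (255 − 204 = 51→51, 0→0, 255 − 204 = 51→51) → #330033
89%: (255 − 226.95 = 28.05→28, 0→0, 255 − 226.95 = 28.05→28) → #1c001c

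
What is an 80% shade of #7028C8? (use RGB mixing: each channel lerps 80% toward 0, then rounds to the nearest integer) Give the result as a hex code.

#160828

#7028C8 is rgb(112, 40, 200).
Lerp each channel 80% toward 0:
  R: 112 + 0.8×(0−112) = 112 − 89.6 = 22.4 → 22
  G: 40 − 32 = 8 → 8
  B: 200 − 160 = 40 → 40
rgb(22, 8, 40) = #160828.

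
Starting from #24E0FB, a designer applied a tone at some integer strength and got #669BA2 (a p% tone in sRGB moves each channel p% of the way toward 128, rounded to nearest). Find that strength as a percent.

#24E0FB is rgb(36, 224, 251); #669BA2 is rgb(102, 155, 162).
On the B channel (widest range): 162 ≈ 251 + (p/100)(128 − 251), so p ≈ 100×(162 − 251)/(128 − 251) = -8900/-123 = 72.36.
p = 72 reproduces all three channels after rounding.

72%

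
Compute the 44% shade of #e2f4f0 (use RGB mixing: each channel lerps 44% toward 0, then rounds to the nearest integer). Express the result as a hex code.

#7f8986

#e2f4f0 is rgb(226, 244, 240).
Per channel, c → c + 0.44(0 − c):
  R: 226 + 0.44×(0−226) = 226 − 99.44 = 126.56 → 127
  G: 244 + 0.44×(0−244) = 244 − 107.36 = 136.64 → 137
  B: 240 − 105.6 = 134.4 → 134
rgb(127, 137, 134) = #7f8986.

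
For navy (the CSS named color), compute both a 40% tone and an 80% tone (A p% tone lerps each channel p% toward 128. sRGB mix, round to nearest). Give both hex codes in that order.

#333380, #666680

CSS navy is rgb(0, 0, 128).
40% tone:
  R: 0 + 51.2 = 51.2 → 51
  G: 0 + 0.4×(128−0) = 0 + 51.2 = 51.2 → 51
  B: 128 + 0.4×(128−128) = 128 + 0 = 128 → 128
  → #333380
80% tone:
  R: 0 + 0.8×(128−0) = 0 + 102.4 = 102.4 → 102
  G: 0 + 102.4 = 102.4 → 102
  B: 128 + 0 = 128 → 128
  → #666680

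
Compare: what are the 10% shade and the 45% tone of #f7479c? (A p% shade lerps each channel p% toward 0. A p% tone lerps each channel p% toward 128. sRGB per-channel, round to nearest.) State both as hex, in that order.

#f7479c is rgb(247, 71, 156).
10% shade:
  R: 247 − 24.7 = 222.3 → 222
  G: 71 + 0.1×(0−71) = 71 − 7.1 = 63.9 → 64
  B: 156 + 0.1×(0−156) = 156 − 15.6 = 140.4 → 140
  → #de408c
45% tone:
  R: 247 + 0.45×(128−247) = 247 − 53.55 = 193.45 → 193
  G: 71 + 25.65 = 96.65 → 97
  B: 156 + 0.45×(128−156) = 156 − 12.6 = 143.4 → 143
  → #c1618f

#de408c, #c1618f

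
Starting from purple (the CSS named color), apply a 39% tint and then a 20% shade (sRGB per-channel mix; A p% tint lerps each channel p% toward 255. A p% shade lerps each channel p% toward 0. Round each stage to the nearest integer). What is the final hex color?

#8e4f8e

CSS purple is rgb(128, 0, 128).
Lerp each channel 39% toward 255:
  R: 128 + 0.39×(255−128) = 128 + 49.53 = 177.53 → 178
  G: 0 + 0.39×(255−0) = 0 + 99.45 = 99.45 → 99
  B: 128 + 0.39×(255−128) = 128 + 49.53 = 177.53 → 178
After the tint: rgb(178, 99, 178) = #b263b2.
A 20% shade moves each channel 20% toward 0:
  R: 178 + 0.2×(0−178) = 178 − 35.6 = 142.4 → 142
  G: 99 + 0.2×(0−99) = 99 − 19.8 = 79.2 → 79
  B: 178 + 0.2×(0−178) = 178 − 35.6 = 142.4 → 142
rgb(142, 79, 142) = #8e4f8e.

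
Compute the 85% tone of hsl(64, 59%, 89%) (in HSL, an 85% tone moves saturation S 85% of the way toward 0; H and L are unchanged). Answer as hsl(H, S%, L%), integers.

S moves 85% from 59 toward 0: 59 − 50.15 = 8.85 → 9.
H and L are unchanged.

hsl(64, 9%, 89%)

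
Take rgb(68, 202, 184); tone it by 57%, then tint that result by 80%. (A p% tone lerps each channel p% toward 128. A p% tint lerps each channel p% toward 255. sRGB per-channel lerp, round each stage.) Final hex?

A 57% tone moves each channel 57% toward 128:
  R: 68 + 34.2 = 102.2 → 102
  G: 202 + 0.57×(128−202) = 202 − 42.18 = 159.82 → 160
  B: 184 − 31.92 = 152.08 → 152
After the tone: rgb(102, 160, 152) = #66a098.
An 80% tint moves each channel 80% toward 255:
  R: 102 + 0.8×(255−102) = 102 + 122.4 = 224.4 → 224
  G: 160 + 0.8×(255−160) = 160 + 76 = 236 → 236
  B: 152 + 0.8×(255−152) = 152 + 82.4 = 234.4 → 234
rgb(224, 236, 234) = #e0ecea.

#e0ecea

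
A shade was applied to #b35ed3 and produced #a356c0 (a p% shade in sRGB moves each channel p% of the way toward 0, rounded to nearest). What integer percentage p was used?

#b35ed3 is rgb(179, 94, 211); #a356c0 is rgb(163, 86, 192).
On the B channel (widest range): 192 ≈ 211 + (p/100)(0 − 211), so p ≈ 100×(192 − 211)/(0 − 211) = -1900/-211 = 9.00.
p = 9 reproduces all three channels after rounding.

9%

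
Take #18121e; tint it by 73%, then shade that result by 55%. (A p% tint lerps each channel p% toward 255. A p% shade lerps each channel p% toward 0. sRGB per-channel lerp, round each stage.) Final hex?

#575657

#18121e is rgb(24, 18, 30).
Per channel, c → c + 0.73(255 − c):
  R: 24 + 168.63 = 192.63 → 193
  G: 18 + 0.73×(255−18) = 18 + 173.01 = 191.01 → 191
  B: 30 + 164.25 = 194.25 → 194
After the tint: rgb(193, 191, 194) = #c1bfc2.
A 55% shade moves each channel 55% toward 0:
  R: 193 − 106.15 = 86.85 → 87
  G: 191 + 0.55×(0−191) = 191 − 105.05 = 85.95 → 86
  B: 194 − 106.7 = 87.3 → 87
rgb(87, 86, 87) = #575657.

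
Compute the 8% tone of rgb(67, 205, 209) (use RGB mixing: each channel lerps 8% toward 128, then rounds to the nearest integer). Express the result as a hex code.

#48C7CB

Per channel, c → c + 0.08(128 − c):
  R: 67 + 4.88 = 71.88 → 72
  G: 205 + 0.08×(128−205) = 205 − 6.16 = 198.84 → 199
  B: 209 − 6.48 = 202.52 → 203
rgb(72, 199, 203) = #48C7CB.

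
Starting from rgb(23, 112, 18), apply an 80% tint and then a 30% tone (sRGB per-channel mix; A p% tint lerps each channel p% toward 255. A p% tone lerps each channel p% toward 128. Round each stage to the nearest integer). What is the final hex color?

#B9C5B8

An 80% tint moves each channel 80% toward 255:
  R: 23 + 0.8×(255−23) = 23 + 185.6 = 208.6 → 209
  G: 112 + 0.8×(255−112) = 112 + 114.4 = 226.4 → 226
  B: 18 + 189.6 = 207.6 → 208
After the tint: rgb(209, 226, 208) = #D1E2D0.
A 30% tone moves each channel 30% toward 128:
  R: 209 − 24.3 = 184.7 → 185
  G: 226 − 29.4 = 196.6 → 197
  B: 208 − 24 = 184 → 184
rgb(185, 197, 184) = #B9C5B8.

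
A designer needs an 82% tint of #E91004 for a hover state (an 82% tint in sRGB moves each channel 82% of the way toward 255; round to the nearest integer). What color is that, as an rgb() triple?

#E91004 is rgb(233, 16, 4).
Per channel, c → c + 0.82(255 − c):
  R: 233 + 18.04 = 251.04 → 251
  G: 16 + 195.98 = 211.98 → 212
  B: 4 + 205.82 = 209.82 → 210

rgb(251, 212, 210)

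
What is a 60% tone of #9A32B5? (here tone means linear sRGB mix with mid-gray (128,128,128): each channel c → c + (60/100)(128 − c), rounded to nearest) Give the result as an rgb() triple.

rgb(138, 97, 149)

#9A32B5 is rgb(154, 50, 181).
A 60% tone moves each channel 60% toward 128:
  R: 154 − 15.6 = 138.4 → 138
  G: 50 + 0.6×(128−50) = 50 + 46.8 = 96.8 → 97
  B: 181 − 31.8 = 149.2 → 149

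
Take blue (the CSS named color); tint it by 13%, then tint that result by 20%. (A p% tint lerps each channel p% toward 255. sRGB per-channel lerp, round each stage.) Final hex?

#4D4DFF

CSS blue is rgb(0, 0, 255).
Lerp each channel 13% toward 255:
  R: 0 + 0.13×(255−0) = 0 + 33.15 = 33.15 → 33
  G: 0 + 0.13×(255−0) = 0 + 33.15 = 33.15 → 33
  B: 255 + 0.13×(255−255) = 255 + 0 = 255 → 255
After the tint: rgb(33, 33, 255) = #2121FF.
Per channel, c → c + 0.2(255 − c):
  R: 33 + 0.2×(255−33) = 33 + 44.4 = 77.4 → 77
  G: 33 + 44.4 = 77.4 → 77
  B: 255 + 0.2×(255−255) = 255 + 0 = 255 → 255
rgb(77, 77, 255) = #4D4DFF.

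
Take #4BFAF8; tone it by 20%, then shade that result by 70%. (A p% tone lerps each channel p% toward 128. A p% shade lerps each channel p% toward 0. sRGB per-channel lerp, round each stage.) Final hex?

#1A4443

#4BFAF8 is rgb(75, 250, 248).
A 20% tone moves each channel 20% toward 128:
  R: 75 + 0.2×(128−75) = 75 + 10.6 = 85.6 → 86
  G: 250 + 0.2×(128−250) = 250 − 24.4 = 225.6 → 226
  B: 248 − 24 = 224 → 224
After the tone: rgb(86, 226, 224) = #56E2E0.
Per channel, c → c + 0.7(0 − c):
  R: 86 + 0.7×(0−86) = 86 − 60.2 = 25.8 → 26
  G: 226 + 0.7×(0−226) = 226 − 158.2 = 67.8 → 68
  B: 224 − 156.8 = 67.2 → 67
rgb(26, 68, 67) = #1A4443.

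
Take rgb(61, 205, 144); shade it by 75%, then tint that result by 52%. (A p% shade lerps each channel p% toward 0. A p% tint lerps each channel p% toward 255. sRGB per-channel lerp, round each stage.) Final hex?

#8C9D96

Per channel, c → c + 0.75(0 − c):
  R: 61 − 45.75 = 15.25 → 15
  G: 205 − 153.75 = 51.25 → 51
  B: 144 − 108 = 36 → 36
After the shade: rgb(15, 51, 36) = #0F3324.
A 52% tint moves each channel 52% toward 255:
  R: 15 + 0.52×(255−15) = 15 + 124.8 = 139.8 → 140
  G: 51 + 106.08 = 157.08 → 157
  B: 36 + 0.52×(255−36) = 36 + 113.88 = 149.88 → 150
rgb(140, 157, 150) = #8C9D96.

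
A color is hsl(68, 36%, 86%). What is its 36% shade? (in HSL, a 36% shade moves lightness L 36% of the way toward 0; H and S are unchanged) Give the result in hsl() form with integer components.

L moves 36% from 86 toward 0: 86 − 30.96 = 55.04 → 55.
H and S are unchanged.

hsl(68, 36%, 55%)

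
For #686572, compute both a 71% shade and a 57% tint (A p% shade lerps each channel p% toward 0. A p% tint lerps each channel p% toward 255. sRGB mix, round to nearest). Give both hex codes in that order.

#686572 is rgb(104, 101, 114).
71% shade:
  R: 104 + 0.71×(0−104) = 104 − 73.84 = 30.16 → 30
  G: 101 + 0.71×(0−101) = 101 − 71.71 = 29.29 → 29
  B: 114 − 80.94 = 33.06 → 33
  → #1E1D21
57% tint:
  R: 104 + 0.57×(255−104) = 104 + 86.07 = 190.07 → 190
  G: 101 + 87.78 = 188.78 → 189
  B: 114 + 80.37 = 194.37 → 194
  → #BEBDC2

#1E1D21, #BEBDC2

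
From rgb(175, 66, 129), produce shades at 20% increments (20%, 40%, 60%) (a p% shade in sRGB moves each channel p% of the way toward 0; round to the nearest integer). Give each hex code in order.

#8C3567, #69284D, #461A34

20%: (175 − 35 = 140→140, 66 − 13.2 = 52.8→53, 129 − 25.8 = 103.2→103) → #8C3567
40%: (175 − 70 = 105→105, 66 − 26.4 = 39.6→40, 129 − 51.6 = 77.4→77) → #69284D
60%: (175 − 105 = 70→70, 66 − 39.6 = 26.4→26, 129 − 77.4 = 51.6→52) → #461A34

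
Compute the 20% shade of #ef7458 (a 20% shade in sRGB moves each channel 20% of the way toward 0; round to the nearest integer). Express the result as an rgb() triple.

#ef7458 is rgb(239, 116, 88).
A 20% shade moves each channel 20% toward 0:
  R: 239 − 47.8 = 191.2 → 191
  G: 116 − 23.2 = 92.8 → 93
  B: 88 + 0.2×(0−88) = 88 − 17.6 = 70.4 → 70

rgb(191, 93, 70)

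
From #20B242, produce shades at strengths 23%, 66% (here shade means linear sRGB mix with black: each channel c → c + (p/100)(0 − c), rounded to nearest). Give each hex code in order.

#20B242 is rgb(32, 178, 66).
23%: (32 − 7.36 = 24.64→25, 178 − 40.94 = 137.06→137, 66 − 15.18 = 50.82→51) → #198933
66%: (32 − 21.12 = 10.88→11, 178 − 117.48 = 60.52→61, 66 − 43.56 = 22.44→22) → #0B3D16

#198933, #0B3D16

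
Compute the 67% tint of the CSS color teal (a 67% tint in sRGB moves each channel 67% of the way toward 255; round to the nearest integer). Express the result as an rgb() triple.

rgb(171, 213, 213)

CSS teal is rgb(0, 128, 128).
Lerp each channel 67% toward 255:
  R: 0 + 0.67×(255−0) = 0 + 170.85 = 170.85 → 171
  G: 128 + 0.67×(255−128) = 128 + 85.09 = 213.09 → 213
  B: 128 + 0.67×(255−128) = 128 + 85.09 = 213.09 → 213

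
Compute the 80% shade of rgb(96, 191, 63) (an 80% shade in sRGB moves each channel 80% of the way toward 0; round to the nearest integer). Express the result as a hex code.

An 80% shade moves each channel 80% toward 0:
  R: 96 + 0.8×(0−96) = 96 − 76.8 = 19.2 → 19
  G: 191 + 0.8×(0−191) = 191 − 152.8 = 38.2 → 38
  B: 63 + 0.8×(0−63) = 63 − 50.4 = 12.6 → 13
rgb(19, 38, 13) = #13260d.

#13260d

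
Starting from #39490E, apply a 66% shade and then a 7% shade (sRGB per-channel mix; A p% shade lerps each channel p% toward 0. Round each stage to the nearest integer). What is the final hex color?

#39490E is rgb(57, 73, 14).
Lerp each channel 66% toward 0:
  R: 57 − 37.62 = 19.38 → 19
  G: 73 + 0.66×(0−73) = 73 − 48.18 = 24.82 → 25
  B: 14 + 0.66×(0−14) = 14 − 9.24 = 4.76 → 5
After the shade: rgb(19, 25, 5) = #131905.
Per channel, c → c + 0.07(0 − c):
  R: 19 − 1.33 = 17.67 → 18
  G: 25 − 1.75 = 23.25 → 23
  B: 5 + 0.07×(0−5) = 5 − 0.35 = 4.65 → 5
rgb(18, 23, 5) = #121705.

#121705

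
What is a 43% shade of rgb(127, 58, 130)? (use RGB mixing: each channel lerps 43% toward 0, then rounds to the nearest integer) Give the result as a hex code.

#48214A

A 43% shade moves each channel 43% toward 0:
  R: 127 + 0.43×(0−127) = 127 − 54.61 = 72.39 → 72
  G: 58 − 24.94 = 33.06 → 33
  B: 130 − 55.9 = 74.1 → 74
rgb(72, 33, 74) = #48214A.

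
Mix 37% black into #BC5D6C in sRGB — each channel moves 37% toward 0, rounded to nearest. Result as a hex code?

#763B44

#BC5D6C is rgb(188, 93, 108).
A 37% shade moves each channel 37% toward 0:
  R: 188 + 0.37×(0−188) = 188 − 69.56 = 118.44 → 118
  G: 93 + 0.37×(0−93) = 93 − 34.41 = 58.59 → 59
  B: 108 + 0.37×(0−108) = 108 − 39.96 = 68.04 → 68
rgb(118, 59, 68) = #763B44.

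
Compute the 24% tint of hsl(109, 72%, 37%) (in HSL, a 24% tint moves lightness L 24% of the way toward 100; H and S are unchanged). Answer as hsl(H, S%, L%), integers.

hsl(109, 72%, 52%)

L moves 24% from 37 toward 100: 37 + 15.12 = 52.12 → 52.
H and S are unchanged.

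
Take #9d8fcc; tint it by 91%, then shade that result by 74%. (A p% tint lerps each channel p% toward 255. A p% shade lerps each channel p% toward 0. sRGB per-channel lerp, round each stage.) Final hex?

#9d8fcc is rgb(157, 143, 204).
Per channel, c → c + 0.91(255 − c):
  R: 157 + 0.91×(255−157) = 157 + 89.18 = 246.18 → 246
  G: 143 + 0.91×(255−143) = 143 + 101.92 = 244.92 → 245
  B: 204 + 46.41 = 250.41 → 250
After the tint: rgb(246, 245, 250) = #f6f5fa.
Per channel, c → c + 0.74(0 − c):
  R: 246 + 0.74×(0−246) = 246 − 182.04 = 63.96 → 64
  G: 245 − 181.3 = 63.7 → 64
  B: 250 − 185 = 65 → 65
rgb(64, 64, 65) = #404041.

#404041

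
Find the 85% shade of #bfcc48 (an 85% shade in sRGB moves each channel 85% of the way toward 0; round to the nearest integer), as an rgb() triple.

rgb(29, 31, 11)

#bfcc48 is rgb(191, 204, 72).
Per channel, c → c + 0.85(0 − c):
  R: 191 + 0.85×(0−191) = 191 − 162.35 = 28.65 → 29
  G: 204 + 0.85×(0−204) = 204 − 173.4 = 30.6 → 31
  B: 72 + 0.85×(0−72) = 72 − 61.2 = 10.8 → 11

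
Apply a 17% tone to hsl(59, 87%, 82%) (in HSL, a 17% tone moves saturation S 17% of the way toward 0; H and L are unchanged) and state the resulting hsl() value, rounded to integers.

S moves 17% from 87 toward 0: 87 − 14.79 = 72.21 → 72.
H and L are unchanged.

hsl(59, 72%, 82%)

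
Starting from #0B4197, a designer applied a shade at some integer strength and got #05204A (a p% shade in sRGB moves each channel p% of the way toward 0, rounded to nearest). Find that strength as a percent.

#0B4197 is rgb(11, 65, 151); #05204A is rgb(5, 32, 74).
On the B channel (widest range): 74 ≈ 151 + (p/100)(0 − 151), so p ≈ 100×(74 − 151)/(0 − 151) = -7700/-151 = 50.99.
p = 51 reproduces all three channels after rounding.

51%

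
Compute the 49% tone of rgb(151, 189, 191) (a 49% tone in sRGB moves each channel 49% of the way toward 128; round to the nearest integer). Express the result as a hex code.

#8C9FA0

Per channel, c → c + 0.49(128 − c):
  R: 151 + 0.49×(128−151) = 151 − 11.27 = 139.73 → 140
  G: 189 − 29.89 = 159.11 → 159
  B: 191 − 30.87 = 160.13 → 160
rgb(140, 159, 160) = #8C9FA0.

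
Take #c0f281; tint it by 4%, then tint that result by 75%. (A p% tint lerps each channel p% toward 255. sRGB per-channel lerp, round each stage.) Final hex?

#f0fce1

#c0f281 is rgb(192, 242, 129).
Per channel, c → c + 0.04(255 − c):
  R: 192 + 2.52 = 194.52 → 195
  G: 242 + 0.04×(255−242) = 242 + 0.52 = 242.52 → 243
  B: 129 + 5.04 = 134.04 → 134
After the tint: rgb(195, 243, 134) = #c3f386.
Per channel, c → c + 0.75(255 − c):
  R: 195 + 0.75×(255−195) = 195 + 45 = 240 → 240
  G: 243 + 0.75×(255−243) = 243 + 9 = 252 → 252
  B: 134 + 0.75×(255−134) = 134 + 90.75 = 224.75 → 225
rgb(240, 252, 225) = #f0fce1.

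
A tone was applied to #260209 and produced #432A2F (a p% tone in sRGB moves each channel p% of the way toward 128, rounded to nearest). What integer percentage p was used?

32%

#260209 is rgb(38, 2, 9); #432A2F is rgb(67, 42, 47).
On the G channel (widest range): 42 ≈ 2 + (p/100)(128 − 2), so p ≈ 100×(42 − 2)/(128 − 2) = 4000/126 = 31.75.
p = 32 reproduces all three channels after rounding.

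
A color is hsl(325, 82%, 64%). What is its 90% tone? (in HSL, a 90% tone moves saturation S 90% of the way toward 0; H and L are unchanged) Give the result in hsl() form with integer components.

hsl(325, 8%, 64%)

S moves 90% from 82 toward 0: 82 − 73.8 = 8.2 → 8.
H and L are unchanged.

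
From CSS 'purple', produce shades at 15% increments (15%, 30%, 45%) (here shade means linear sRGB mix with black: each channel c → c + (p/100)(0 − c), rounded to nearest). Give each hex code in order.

#6D006D, #5A005A, #460046

CSS purple is rgb(128, 0, 128).
15%: (128 − 19.2 = 108.8→109, 0→0, 128 − 19.2 = 108.8→109) → #6D006D
30%: (128 − 38.4 = 89.6→90, 0→0, 128 − 38.4 = 89.6→90) → #5A005A
45%: (128 − 57.6 = 70.4→70, 0→0, 128 − 57.6 = 70.4→70) → #460046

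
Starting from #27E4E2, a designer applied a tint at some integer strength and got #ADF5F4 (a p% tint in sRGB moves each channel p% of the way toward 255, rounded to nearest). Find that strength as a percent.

#27E4E2 is rgb(39, 228, 226); #ADF5F4 is rgb(173, 245, 244).
On the R channel (widest range): 173 ≈ 39 + (p/100)(255 − 39), so p ≈ 100×(173 − 39)/(255 − 39) = 13400/216 = 62.04.
p = 62 reproduces all three channels after rounding.

62%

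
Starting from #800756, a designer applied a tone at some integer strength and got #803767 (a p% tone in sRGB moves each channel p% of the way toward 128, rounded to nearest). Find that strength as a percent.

40%

#800756 is rgb(128, 7, 86); #803767 is rgb(128, 55, 103).
On the G channel (widest range): 55 ≈ 7 + (p/100)(128 − 7), so p ≈ 100×(55 − 7)/(128 − 7) = 4800/121 = 39.67.
p = 40 reproduces all three channels after rounding.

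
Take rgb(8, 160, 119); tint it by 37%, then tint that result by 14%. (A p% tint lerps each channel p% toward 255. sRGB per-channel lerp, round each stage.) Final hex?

#79CBB5

Lerp each channel 37% toward 255:
  R: 8 + 91.39 = 99.39 → 99
  G: 160 + 35.15 = 195.15 → 195
  B: 119 + 50.32 = 169.32 → 169
After the tint: rgb(99, 195, 169) = #63C3A9.
Lerp each channel 14% toward 255:
  R: 99 + 21.84 = 120.84 → 121
  G: 195 + 0.14×(255−195) = 195 + 8.4 = 203.4 → 203
  B: 169 + 0.14×(255−169) = 169 + 12.04 = 181.04 → 181
rgb(121, 203, 181) = #79CBB5.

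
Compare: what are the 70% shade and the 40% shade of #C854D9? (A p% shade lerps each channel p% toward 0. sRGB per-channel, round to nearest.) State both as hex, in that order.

#3C1941, #783282

#C854D9 is rgb(200, 84, 217).
70% shade:
  R: 200 + 0.7×(0−200) = 200 − 140 = 60 → 60
  G: 84 − 58.8 = 25.2 → 25
  B: 217 − 151.9 = 65.1 → 65
  → #3C1941
40% shade:
  R: 200 + 0.4×(0−200) = 200 − 80 = 120 → 120
  G: 84 + 0.4×(0−84) = 84 − 33.6 = 50.4 → 50
  B: 217 − 86.8 = 130.2 → 130
  → #783282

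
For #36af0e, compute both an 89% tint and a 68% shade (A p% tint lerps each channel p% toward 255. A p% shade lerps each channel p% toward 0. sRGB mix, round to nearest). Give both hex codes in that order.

#36af0e is rgb(54, 175, 14).
89% tint:
  R: 54 + 178.89 = 232.89 → 233
  G: 175 + 71.2 = 246.2 → 246
  B: 14 + 0.89×(255−14) = 14 + 214.49 = 228.49 → 228
  → #e9f6e4
68% shade:
  R: 54 + 0.68×(0−54) = 54 − 36.72 = 17.28 → 17
  G: 175 + 0.68×(0−175) = 175 − 119 = 56 → 56
  B: 14 − 9.52 = 4.48 → 4
  → #113804

#e9f6e4, #113804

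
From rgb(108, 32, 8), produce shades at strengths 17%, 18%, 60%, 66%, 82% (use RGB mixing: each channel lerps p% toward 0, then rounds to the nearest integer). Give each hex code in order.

17%: (108 − 18.36 = 89.64→90, 32 − 5.44 = 26.56→27, 8 − 1.36 = 6.64→7) → #5A1B07
18%: (108 − 19.44 = 88.56→89, 32 − 5.76 = 26.24→26, 8 − 1.44 = 6.56→7) → #591A07
60%: (108 − 64.8 = 43.2→43, 32 − 19.2 = 12.8→13, 8 − 4.8 = 3.2→3) → #2B0D03
66%: (108 − 71.28 = 36.72→37, 32 − 21.12 = 10.88→11, 8 − 5.28 = 2.72→3) → #250B03
82%: (108 − 88.56 = 19.44→19, 32 − 26.24 = 5.76→6, 8 − 6.56 = 1.44→1) → #130601

#5A1B07, #591A07, #2B0D03, #250B03, #130601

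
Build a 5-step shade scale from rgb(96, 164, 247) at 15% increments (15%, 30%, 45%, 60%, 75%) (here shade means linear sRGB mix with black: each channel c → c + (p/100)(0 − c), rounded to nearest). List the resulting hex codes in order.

15%: (96 − 14.4 = 81.6→82, 164 − 24.6 = 139.4→139, 247 − 37.05 = 209.95→210) → #528BD2
30%: (96 − 28.8 = 67.2→67, 164 − 49.2 = 114.8→115, 247 − 74.1 = 172.9→173) → #4373AD
45%: (96 − 43.2 = 52.8→53, 164 − 73.8 = 90.2→90, 247 − 111.15 = 135.85→136) → #355A88
60%: (96 − 57.6 = 38.4→38, 164 − 98.4 = 65.6→66, 247 − 148.2 = 98.8→99) → #264263
75%: (96 − 72 = 24→24, 164 − 123 = 41→41, 247 − 185.25 = 61.75→62) → #18293E

#528BD2, #4373AD, #355A88, #264263, #18293E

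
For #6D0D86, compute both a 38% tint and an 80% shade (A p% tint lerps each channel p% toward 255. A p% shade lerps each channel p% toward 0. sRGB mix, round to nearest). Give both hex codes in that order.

#A469B4, #16031B

#6D0D86 is rgb(109, 13, 134).
38% tint:
  R: 109 + 0.38×(255−109) = 109 + 55.48 = 164.48 → 164
  G: 13 + 0.38×(255−13) = 13 + 91.96 = 104.96 → 105
  B: 134 + 45.98 = 179.98 → 180
  → #A469B4
80% shade:
  R: 109 + 0.8×(0−109) = 109 − 87.2 = 21.8 → 22
  G: 13 + 0.8×(0−13) = 13 − 10.4 = 2.6 → 3
  B: 134 + 0.8×(0−134) = 134 − 107.2 = 26.8 → 27
  → #16031B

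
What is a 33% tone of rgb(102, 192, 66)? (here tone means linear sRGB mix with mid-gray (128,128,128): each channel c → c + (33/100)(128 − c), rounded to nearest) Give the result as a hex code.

#6fab56

Lerp each channel 33% toward 128:
  R: 102 + 0.33×(128−102) = 102 + 8.58 = 110.58 → 111
  G: 192 − 21.12 = 170.88 → 171
  B: 66 + 20.46 = 86.46 → 86
rgb(111, 171, 86) = #6fab56.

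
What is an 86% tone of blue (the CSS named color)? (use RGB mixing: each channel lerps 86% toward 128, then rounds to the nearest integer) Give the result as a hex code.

CSS blue is rgb(0, 0, 255).
An 86% tone moves each channel 86% toward 128:
  R: 0 + 110.08 = 110.08 → 110
  G: 0 + 110.08 = 110.08 → 110
  B: 255 + 0.86×(128−255) = 255 − 109.22 = 145.78 → 146
rgb(110, 110, 146) = #6E6E92.

#6E6E92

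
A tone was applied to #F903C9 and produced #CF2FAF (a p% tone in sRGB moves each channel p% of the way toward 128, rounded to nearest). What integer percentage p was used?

#F903C9 is rgb(249, 3, 201); #CF2FAF is rgb(207, 47, 175).
On the G channel (widest range): 47 ≈ 3 + (p/100)(128 − 3), so p ≈ 100×(47 − 3)/(128 − 3) = 4400/125 = 35.20.
p = 35 reproduces all three channels after rounding.

35%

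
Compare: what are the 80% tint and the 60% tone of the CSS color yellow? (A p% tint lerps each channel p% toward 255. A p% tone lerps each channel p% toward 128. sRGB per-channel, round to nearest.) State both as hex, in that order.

CSS yellow is rgb(255, 255, 0).
80% tint:
  R: 255 + 0.8×(255−255) = 255 + 0 = 255 → 255
  G: 255 + 0.8×(255−255) = 255 + 0 = 255 → 255
  B: 0 + 0.8×(255−0) = 0 + 204 = 204 → 204
  → #ffffcc
60% tone:
  R: 255 − 76.2 = 178.8 → 179
  G: 255 + 0.6×(128−255) = 255 − 76.2 = 178.8 → 179
  B: 0 + 0.6×(128−0) = 0 + 76.8 = 76.8 → 77
  → #b3b34d

#ffffcc, #b3b34d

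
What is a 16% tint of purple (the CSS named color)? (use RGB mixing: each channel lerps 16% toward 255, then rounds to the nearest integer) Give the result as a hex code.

#942994

CSS purple is rgb(128, 0, 128).
Lerp each channel 16% toward 255:
  R: 128 + 20.32 = 148.32 → 148
  G: 0 + 0.16×(255−0) = 0 + 40.8 = 40.8 → 41
  B: 128 + 20.32 = 148.32 → 148
rgb(148, 41, 148) = #942994.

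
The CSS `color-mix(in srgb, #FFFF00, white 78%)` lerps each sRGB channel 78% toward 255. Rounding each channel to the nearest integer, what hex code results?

#FFFF00 is rgb(255, 255, 0).
A 78% tint moves each channel 78% toward 255:
  R: 255 + 0 = 255 → 255
  G: 255 + 0 = 255 → 255
  B: 0 + 0.78×(255−0) = 0 + 198.9 = 198.9 → 199
rgb(255, 255, 199) = #FFFFC7.

#FFFFC7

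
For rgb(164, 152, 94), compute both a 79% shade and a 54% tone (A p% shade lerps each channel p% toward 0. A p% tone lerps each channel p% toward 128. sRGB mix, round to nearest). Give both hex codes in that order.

#222014, #918B70

79% shade:
  R: 164 − 129.56 = 34.44 → 34
  G: 152 − 120.08 = 31.92 → 32
  B: 94 + 0.79×(0−94) = 94 − 74.26 = 19.74 → 20
  → #222014
54% tone:
  R: 164 − 19.44 = 144.56 → 145
  G: 152 + 0.54×(128−152) = 152 − 12.96 = 139.04 → 139
  B: 94 + 0.54×(128−94) = 94 + 18.36 = 112.36 → 112
  → #918B70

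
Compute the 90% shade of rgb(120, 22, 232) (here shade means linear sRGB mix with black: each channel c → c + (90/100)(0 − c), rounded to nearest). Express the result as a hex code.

Per channel, c → c + 0.9(0 − c):
  R: 120 + 0.9×(0−120) = 120 − 108 = 12 → 12
  G: 22 + 0.9×(0−22) = 22 − 19.8 = 2.2 → 2
  B: 232 + 0.9×(0−232) = 232 − 208.8 = 23.2 → 23
rgb(12, 2, 23) = #0C0217.

#0C0217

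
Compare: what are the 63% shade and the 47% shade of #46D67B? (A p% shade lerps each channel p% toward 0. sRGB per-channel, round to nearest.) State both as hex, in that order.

#1A4F2E, #257141

#46D67B is rgb(70, 214, 123).
63% shade:
  R: 70 − 44.1 = 25.9 → 26
  G: 214 + 0.63×(0−214) = 214 − 134.82 = 79.18 → 79
  B: 123 − 77.49 = 45.51 → 46
  → #1A4F2E
47% shade:
  R: 70 − 32.9 = 37.1 → 37
  G: 214 − 100.58 = 113.42 → 113
  B: 123 + 0.47×(0−123) = 123 − 57.81 = 65.19 → 65
  → #257141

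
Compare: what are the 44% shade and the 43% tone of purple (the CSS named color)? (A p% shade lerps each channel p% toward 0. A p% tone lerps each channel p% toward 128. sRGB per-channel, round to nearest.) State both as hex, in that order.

CSS purple is rgb(128, 0, 128).
44% shade:
  R: 128 + 0.44×(0−128) = 128 − 56.32 = 71.68 → 72
  G: 0 + 0 = 0 → 0
  B: 128 + 0.44×(0−128) = 128 − 56.32 = 71.68 → 72
  → #480048
43% tone:
  R: 128 + 0 = 128 → 128
  G: 0 + 0.43×(128−0) = 0 + 55.04 = 55.04 → 55
  B: 128 + 0.43×(128−128) = 128 + 0 = 128 → 128
  → #803780

#480048, #803780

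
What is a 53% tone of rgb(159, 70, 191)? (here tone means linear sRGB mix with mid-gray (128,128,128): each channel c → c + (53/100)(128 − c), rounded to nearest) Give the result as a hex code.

#8f659e

Lerp each channel 53% toward 128:
  R: 159 + 0.53×(128−159) = 159 − 16.43 = 142.57 → 143
  G: 70 + 0.53×(128−70) = 70 + 30.74 = 100.74 → 101
  B: 191 − 33.39 = 157.61 → 158
rgb(143, 101, 158) = #8f659e.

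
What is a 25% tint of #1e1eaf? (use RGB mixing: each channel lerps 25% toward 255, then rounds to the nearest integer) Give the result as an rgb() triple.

#1e1eaf is rgb(30, 30, 175).
Per channel, c → c + 0.25(255 − c):
  R: 30 + 0.25×(255−30) = 30 + 56.25 = 86.25 → 86
  G: 30 + 56.25 = 86.25 → 86
  B: 175 + 0.25×(255−175) = 175 + 20 = 195 → 195

rgb(86, 86, 195)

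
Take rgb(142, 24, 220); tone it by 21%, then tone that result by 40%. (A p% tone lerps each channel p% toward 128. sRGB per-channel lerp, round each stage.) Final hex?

Per channel, c → c + 0.21(128 − c):
  R: 142 + 0.21×(128−142) = 142 − 2.94 = 139.06 → 139
  G: 24 + 0.21×(128−24) = 24 + 21.84 = 45.84 → 46
  B: 220 + 0.21×(128−220) = 220 − 19.32 = 200.68 → 201
After the tone: rgb(139, 46, 201) = #8B2EC9.
Lerp each channel 40% toward 128:
  R: 139 + 0.4×(128−139) = 139 − 4.4 = 134.6 → 135
  G: 46 + 0.4×(128−46) = 46 + 32.8 = 78.8 → 79
  B: 201 − 29.2 = 171.8 → 172
rgb(135, 79, 172) = #874FAC.

#874FAC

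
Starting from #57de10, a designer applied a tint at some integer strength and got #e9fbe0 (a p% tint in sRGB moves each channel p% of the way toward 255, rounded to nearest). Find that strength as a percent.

#57de10 is rgb(87, 222, 16); #e9fbe0 is rgb(233, 251, 224).
On the B channel (widest range): 224 ≈ 16 + (p/100)(255 − 16), so p ≈ 100×(224 − 16)/(255 − 16) = 20800/239 = 87.03.
p = 87 reproduces all three channels after rounding.

87%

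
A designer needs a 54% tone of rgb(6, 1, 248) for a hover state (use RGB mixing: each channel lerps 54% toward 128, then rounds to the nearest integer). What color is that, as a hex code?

Lerp each channel 54% toward 128:
  R: 6 + 0.54×(128−6) = 6 + 65.88 = 71.88 → 72
  G: 1 + 68.58 = 69.58 → 70
  B: 248 + 0.54×(128−248) = 248 − 64.8 = 183.2 → 183
rgb(72, 70, 183) = #4846b7.

#4846b7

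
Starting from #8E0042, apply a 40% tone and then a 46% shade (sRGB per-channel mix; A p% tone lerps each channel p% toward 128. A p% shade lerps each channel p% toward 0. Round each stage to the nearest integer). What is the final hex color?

#8E0042 is rgb(142, 0, 66).
Lerp each channel 40% toward 128:
  R: 142 + 0.4×(128−142) = 142 − 5.6 = 136.4 → 136
  G: 0 + 0.4×(128−0) = 0 + 51.2 = 51.2 → 51
  B: 66 + 24.8 = 90.8 → 91
After the tone: rgb(136, 51, 91) = #88335B.
Lerp each channel 46% toward 0:
  R: 136 − 62.56 = 73.44 → 73
  G: 51 − 23.46 = 27.54 → 28
  B: 91 + 0.46×(0−91) = 91 − 41.86 = 49.14 → 49
rgb(73, 28, 49) = #491C31.

#491C31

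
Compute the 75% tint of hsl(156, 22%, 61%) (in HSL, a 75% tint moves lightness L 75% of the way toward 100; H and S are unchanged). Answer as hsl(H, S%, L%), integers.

hsl(156, 22%, 90%)

L moves 75% from 61 toward 100: 61 + 29.25 = 90.25 → 90.
H and S are unchanged.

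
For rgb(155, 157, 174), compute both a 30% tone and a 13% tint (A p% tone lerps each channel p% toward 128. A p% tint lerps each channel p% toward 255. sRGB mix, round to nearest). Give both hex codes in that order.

30% tone:
  R: 155 + 0.3×(128−155) = 155 − 8.1 = 146.9 → 147
  G: 157 + 0.3×(128−157) = 157 − 8.7 = 148.3 → 148
  B: 174 − 13.8 = 160.2 → 160
  → #9394A0
13% tint:
  R: 155 + 0.13×(255−155) = 155 + 13 = 168 → 168
  G: 157 + 12.74 = 169.74 → 170
  B: 174 + 10.53 = 184.53 → 185
  → #A8AAB9

#9394A0, #A8AAB9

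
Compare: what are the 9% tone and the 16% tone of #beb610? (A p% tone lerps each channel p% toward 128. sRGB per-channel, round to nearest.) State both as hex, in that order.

#beb610 is rgb(190, 182, 16).
9% tone:
  R: 190 − 5.58 = 184.42 → 184
  G: 182 − 4.86 = 177.14 → 177
  B: 16 + 0.09×(128−16) = 16 + 10.08 = 26.08 → 26
  → #b8b11a
16% tone:
  R: 190 + 0.16×(128−190) = 190 − 9.92 = 180.08 → 180
  G: 182 + 0.16×(128−182) = 182 − 8.64 = 173.36 → 173
  B: 16 + 0.16×(128−16) = 16 + 17.92 = 33.92 → 34
  → #b4ad22

#b8b11a, #b4ad22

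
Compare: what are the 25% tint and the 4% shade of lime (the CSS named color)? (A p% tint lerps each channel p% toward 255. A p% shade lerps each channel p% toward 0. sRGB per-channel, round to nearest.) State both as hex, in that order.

CSS lime is rgb(0, 255, 0).
25% tint:
  R: 0 + 0.25×(255−0) = 0 + 63.75 = 63.75 → 64
  G: 255 + 0 = 255 → 255
  B: 0 + 0.25×(255−0) = 0 + 63.75 = 63.75 → 64
  → #40ff40
4% shade:
  R: 0 + 0 = 0 → 0
  G: 255 + 0.04×(0−255) = 255 − 10.2 = 244.8 → 245
  B: 0 + 0.04×(0−0) = 0 + 0 = 0 → 0
  → #00f500

#40ff40, #00f500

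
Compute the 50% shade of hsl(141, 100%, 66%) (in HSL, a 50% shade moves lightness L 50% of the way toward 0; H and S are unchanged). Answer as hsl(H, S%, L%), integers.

L moves 50% from 66 toward 0: 66 − 33 = 33 → 33.
H and S are unchanged.

hsl(141, 100%, 33%)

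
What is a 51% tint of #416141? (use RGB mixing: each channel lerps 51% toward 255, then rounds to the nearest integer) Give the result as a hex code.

#A2B2A2

#416141 is rgb(65, 97, 65).
A 51% tint moves each channel 51% toward 255:
  R: 65 + 0.51×(255−65) = 65 + 96.9 = 161.9 → 162
  G: 97 + 0.51×(255−97) = 97 + 80.58 = 177.58 → 178
  B: 65 + 96.9 = 161.9 → 162
rgb(162, 178, 162) = #A2B2A2.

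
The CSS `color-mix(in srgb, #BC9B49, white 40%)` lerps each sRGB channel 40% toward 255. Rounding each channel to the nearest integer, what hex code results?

#BC9B49 is rgb(188, 155, 73).
Lerp each channel 40% toward 255:
  R: 188 + 26.8 = 214.8 → 215
  G: 155 + 0.4×(255−155) = 155 + 40 = 195 → 195
  B: 73 + 0.4×(255−73) = 73 + 72.8 = 145.8 → 146
rgb(215, 195, 146) = #D7C392.

#D7C392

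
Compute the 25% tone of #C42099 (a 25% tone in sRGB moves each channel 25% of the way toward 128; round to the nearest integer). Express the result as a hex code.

#C42099 is rgb(196, 32, 153).
Per channel, c → c + 0.25(128 − c):
  R: 196 − 17 = 179 → 179
  G: 32 + 24 = 56 → 56
  B: 153 − 6.25 = 146.75 → 147
rgb(179, 56, 147) = #B33893.

#B33893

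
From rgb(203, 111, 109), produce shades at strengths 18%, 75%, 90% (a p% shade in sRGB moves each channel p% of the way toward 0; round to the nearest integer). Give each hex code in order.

#A65B59, #331C1B, #140B0B

18%: (203 − 36.54 = 166.46→166, 111 − 19.98 = 91.02→91, 109 − 19.62 = 89.38→89) → #A65B59
75%: (203 − 152.25 = 50.75→51, 111 − 83.25 = 27.75→28, 109 − 81.75 = 27.25→27) → #331C1B
90%: (203 − 182.7 = 20.3→20, 111 − 99.9 = 11.1→11, 109 − 98.1 = 10.9→11) → #140B0B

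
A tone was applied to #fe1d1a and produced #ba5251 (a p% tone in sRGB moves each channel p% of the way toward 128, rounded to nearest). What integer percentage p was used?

54%

#fe1d1a is rgb(254, 29, 26); #ba5251 is rgb(186, 82, 81).
On the R channel (widest range): 186 ≈ 254 + (p/100)(128 − 254), so p ≈ 100×(186 − 254)/(128 − 254) = -6800/-126 = 53.97.
p = 54 reproduces all three channels after rounding.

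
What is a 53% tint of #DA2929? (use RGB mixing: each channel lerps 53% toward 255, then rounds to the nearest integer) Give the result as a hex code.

#EE9A9A

#DA2929 is rgb(218, 41, 41).
A 53% tint moves each channel 53% toward 255:
  R: 218 + 0.53×(255−218) = 218 + 19.61 = 237.61 → 238
  G: 41 + 113.42 = 154.42 → 154
  B: 41 + 0.53×(255−41) = 41 + 113.42 = 154.42 → 154
rgb(238, 154, 154) = #EE9A9A.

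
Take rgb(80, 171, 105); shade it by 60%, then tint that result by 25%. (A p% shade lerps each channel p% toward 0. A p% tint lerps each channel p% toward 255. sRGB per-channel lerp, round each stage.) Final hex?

#58735f

Lerp each channel 60% toward 0:
  R: 80 + 0.6×(0−80) = 80 − 48 = 32 → 32
  G: 171 − 102.6 = 68.4 → 68
  B: 105 − 63 = 42 → 42
After the shade: rgb(32, 68, 42) = #20442a.
Lerp each channel 25% toward 255:
  R: 32 + 55.75 = 87.75 → 88
  G: 68 + 46.75 = 114.75 → 115
  B: 42 + 0.25×(255−42) = 42 + 53.25 = 95.25 → 95
rgb(88, 115, 95) = #58735f.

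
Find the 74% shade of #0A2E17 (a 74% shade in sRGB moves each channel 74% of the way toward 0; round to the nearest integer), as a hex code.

#030C06

#0A2E17 is rgb(10, 46, 23).
A 74% shade moves each channel 74% toward 0:
  R: 10 − 7.4 = 2.6 → 3
  G: 46 + 0.74×(0−46) = 46 − 34.04 = 11.96 → 12
  B: 23 + 0.74×(0−23) = 23 − 17.02 = 5.98 → 6
rgb(3, 12, 6) = #030C06.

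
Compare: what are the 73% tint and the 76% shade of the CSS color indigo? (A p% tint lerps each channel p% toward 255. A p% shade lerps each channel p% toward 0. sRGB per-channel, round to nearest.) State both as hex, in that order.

#cebadd, #12001f

CSS indigo is rgb(75, 0, 130).
73% tint:
  R: 75 + 0.73×(255−75) = 75 + 131.4 = 206.4 → 206
  G: 0 + 0.73×(255−0) = 0 + 186.15 = 186.15 → 186
  B: 130 + 0.73×(255−130) = 130 + 91.25 = 221.25 → 221
  → #cebadd
76% shade:
  R: 75 − 57 = 18 → 18
  G: 0 + 0.76×(0−0) = 0 + 0 = 0 → 0
  B: 130 − 98.8 = 31.2 → 31
  → #12001f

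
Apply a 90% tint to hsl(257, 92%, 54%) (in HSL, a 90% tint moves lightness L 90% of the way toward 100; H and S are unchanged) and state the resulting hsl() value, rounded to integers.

L moves 90% from 54 toward 100: 54 + 41.4 = 95.4 → 95.
H and S are unchanged.

hsl(257, 92%, 95%)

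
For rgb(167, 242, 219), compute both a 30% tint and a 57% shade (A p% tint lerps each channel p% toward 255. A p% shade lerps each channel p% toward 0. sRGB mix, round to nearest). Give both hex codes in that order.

#C1F6E6, #48685E

30% tint:
  R: 167 + 26.4 = 193.4 → 193
  G: 242 + 0.3×(255−242) = 242 + 3.9 = 245.9 → 246
  B: 219 + 0.3×(255−219) = 219 + 10.8 = 229.8 → 230
  → #C1F6E6
57% shade:
  R: 167 − 95.19 = 71.81 → 72
  G: 242 − 137.94 = 104.06 → 104
  B: 219 + 0.57×(0−219) = 219 − 124.83 = 94.17 → 94
  → #48685E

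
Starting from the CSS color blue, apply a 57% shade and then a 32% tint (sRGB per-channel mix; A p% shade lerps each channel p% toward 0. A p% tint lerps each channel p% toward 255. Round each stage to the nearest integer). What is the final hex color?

CSS blue is rgb(0, 0, 255).
A 57% shade moves each channel 57% toward 0:
  R: 0 + 0.57×(0−0) = 0 + 0 = 0 → 0
  G: 0 + 0.57×(0−0) = 0 + 0 = 0 → 0
  B: 255 + 0.57×(0−255) = 255 − 145.35 = 109.65 → 110
After the shade: rgb(0, 0, 110) = #00006e.
Lerp each channel 32% toward 255:
  R: 0 + 0.32×(255−0) = 0 + 81.6 = 81.6 → 82
  G: 0 + 0.32×(255−0) = 0 + 81.6 = 81.6 → 82
  B: 110 + 46.4 = 156.4 → 156
rgb(82, 82, 156) = #52529c.

#52529c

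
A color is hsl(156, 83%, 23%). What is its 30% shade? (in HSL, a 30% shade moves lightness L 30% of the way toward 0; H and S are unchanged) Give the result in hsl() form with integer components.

hsl(156, 83%, 16%)

L moves 30% from 23 toward 0: 23 − 6.9 = 16.1 → 16.
H and S are unchanged.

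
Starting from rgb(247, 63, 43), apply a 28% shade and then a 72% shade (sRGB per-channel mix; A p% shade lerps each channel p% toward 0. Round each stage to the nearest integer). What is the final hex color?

#320d09

A 28% shade moves each channel 28% toward 0:
  R: 247 − 69.16 = 177.84 → 178
  G: 63 − 17.64 = 45.36 → 45
  B: 43 − 12.04 = 30.96 → 31
After the shade: rgb(178, 45, 31) = #b22d1f.
Lerp each channel 72% toward 0:
  R: 178 + 0.72×(0−178) = 178 − 128.16 = 49.84 → 50
  G: 45 + 0.72×(0−45) = 45 − 32.4 = 12.6 → 13
  B: 31 − 22.32 = 8.68 → 9
rgb(50, 13, 9) = #320d09.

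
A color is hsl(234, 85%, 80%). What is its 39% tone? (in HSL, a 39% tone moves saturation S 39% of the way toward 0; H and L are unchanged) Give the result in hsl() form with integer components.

hsl(234, 52%, 80%)

S moves 39% from 85 toward 0: 85 − 33.15 = 51.85 → 52.
H and L are unchanged.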